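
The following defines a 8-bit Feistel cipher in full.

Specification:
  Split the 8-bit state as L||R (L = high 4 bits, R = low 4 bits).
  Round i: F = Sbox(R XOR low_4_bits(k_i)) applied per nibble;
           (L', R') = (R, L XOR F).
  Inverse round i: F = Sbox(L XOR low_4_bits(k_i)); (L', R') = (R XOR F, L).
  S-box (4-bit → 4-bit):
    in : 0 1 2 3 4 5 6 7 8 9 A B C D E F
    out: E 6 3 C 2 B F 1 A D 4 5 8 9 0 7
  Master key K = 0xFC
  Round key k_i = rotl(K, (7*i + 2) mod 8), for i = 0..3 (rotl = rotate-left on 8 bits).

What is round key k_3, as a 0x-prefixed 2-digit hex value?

0x7E

K = 0xFC
k_0 = rotl(K, (7*0+2) mod 8) = rotl(K, 2) = 0xF3
k_1 = rotl(K, (7*1+2) mod 8) = rotl(K, 1) = 0xF9
k_2 = rotl(K, (7*2+2) mod 8) = rotl(K, 0) = 0xFC
k_3 = rotl(K, (7*3+2) mod 8) = rotl(K, 7) = 0x7E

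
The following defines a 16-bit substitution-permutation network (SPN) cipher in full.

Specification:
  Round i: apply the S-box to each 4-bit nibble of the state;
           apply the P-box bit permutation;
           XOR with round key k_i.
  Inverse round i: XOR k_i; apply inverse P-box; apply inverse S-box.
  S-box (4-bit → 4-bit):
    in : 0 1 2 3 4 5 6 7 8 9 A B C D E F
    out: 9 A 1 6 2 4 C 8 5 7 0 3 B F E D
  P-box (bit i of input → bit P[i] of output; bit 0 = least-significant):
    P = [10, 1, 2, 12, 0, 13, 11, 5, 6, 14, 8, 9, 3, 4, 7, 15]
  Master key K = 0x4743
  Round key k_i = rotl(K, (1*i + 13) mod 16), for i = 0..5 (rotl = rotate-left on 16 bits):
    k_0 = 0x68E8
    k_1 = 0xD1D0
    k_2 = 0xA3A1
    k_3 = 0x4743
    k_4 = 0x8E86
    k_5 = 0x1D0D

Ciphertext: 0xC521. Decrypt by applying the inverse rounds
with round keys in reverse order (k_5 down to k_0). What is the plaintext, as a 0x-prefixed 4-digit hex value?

s_0 = ciphertext = 0xC521
s_1 = InvRound(s_0, k_5) = 0x0466
s_2 = InvRound(s_1, k_4) = 0x606A
s_3 = InvRound(s_2, k_3) = 0x26C2
s_4 = InvRound(s_3, k_2) = 0x780B
s_5 = InvRound(s_4, k_1) = 0xD894
s_6 = InvRound(s_5, k_0) = 0xC216

0xC216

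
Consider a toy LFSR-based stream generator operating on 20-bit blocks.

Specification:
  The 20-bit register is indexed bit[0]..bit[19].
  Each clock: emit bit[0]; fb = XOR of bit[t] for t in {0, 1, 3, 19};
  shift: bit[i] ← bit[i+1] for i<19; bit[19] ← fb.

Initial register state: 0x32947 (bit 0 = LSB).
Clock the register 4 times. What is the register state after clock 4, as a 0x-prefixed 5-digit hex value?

reg_0 = 0x32947
clock 1: out=1, reg = 0x194A3
clock 2: out=1, reg = 0x0CA51
clock 3: out=1, reg = 0x86528
clock 4: out=0, reg = 0x43294

0x43294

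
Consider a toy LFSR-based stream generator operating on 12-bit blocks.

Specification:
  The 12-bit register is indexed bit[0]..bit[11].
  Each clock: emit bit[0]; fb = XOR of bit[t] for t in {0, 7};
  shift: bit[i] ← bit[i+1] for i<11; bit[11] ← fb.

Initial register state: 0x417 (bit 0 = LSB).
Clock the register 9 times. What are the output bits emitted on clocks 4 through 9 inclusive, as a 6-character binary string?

010000

reg_0 = 0x417
clock 1: out=1, reg = 0xA0B
clock 2: out=1, reg = 0xD05
clock 3: out=1, reg = 0xE82
clock 4: out=0, reg = 0xF41
clock 5: out=1, reg = 0xFA0
clock 6: out=0, reg = 0xFD0
clock 7: out=0, reg = 0xFE8
clock 8: out=0, reg = 0xFF4
clock 9: out=0, reg = 0xFFA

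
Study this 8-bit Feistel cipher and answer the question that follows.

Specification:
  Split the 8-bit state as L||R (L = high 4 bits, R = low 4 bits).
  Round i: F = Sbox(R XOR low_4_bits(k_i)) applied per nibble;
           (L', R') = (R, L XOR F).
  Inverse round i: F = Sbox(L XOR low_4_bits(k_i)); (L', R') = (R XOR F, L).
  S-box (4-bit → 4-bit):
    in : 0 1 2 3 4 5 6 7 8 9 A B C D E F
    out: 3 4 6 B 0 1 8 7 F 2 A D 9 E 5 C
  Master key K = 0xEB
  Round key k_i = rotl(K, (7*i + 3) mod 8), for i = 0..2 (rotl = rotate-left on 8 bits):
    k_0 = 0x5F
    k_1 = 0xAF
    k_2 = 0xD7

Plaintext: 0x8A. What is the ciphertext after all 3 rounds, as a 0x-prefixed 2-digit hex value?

s_0 = plaintext = 0x8A
s_1 = Round(s_0, k_0) = 0xA9
s_2 = Round(s_1, k_1) = 0x92
s_3 = Round(s_2, k_2) = 0x28

0x28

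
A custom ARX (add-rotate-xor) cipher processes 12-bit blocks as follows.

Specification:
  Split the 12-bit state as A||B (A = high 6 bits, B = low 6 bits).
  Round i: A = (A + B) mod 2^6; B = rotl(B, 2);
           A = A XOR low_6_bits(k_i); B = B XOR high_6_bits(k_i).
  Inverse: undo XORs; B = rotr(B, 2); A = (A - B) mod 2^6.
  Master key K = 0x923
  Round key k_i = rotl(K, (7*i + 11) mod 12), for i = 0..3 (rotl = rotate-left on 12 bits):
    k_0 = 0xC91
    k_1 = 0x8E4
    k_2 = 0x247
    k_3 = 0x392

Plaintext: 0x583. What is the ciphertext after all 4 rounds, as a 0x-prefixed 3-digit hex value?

s_0 = plaintext = 0x583
s_1 = Round(s_0, k_0) = 0x23E
s_2 = Round(s_1, k_1) = 0x898
s_3 = Round(s_2, k_2) = 0xF68
s_4 = Round(s_3, k_3) = 0xDEC

0xDEC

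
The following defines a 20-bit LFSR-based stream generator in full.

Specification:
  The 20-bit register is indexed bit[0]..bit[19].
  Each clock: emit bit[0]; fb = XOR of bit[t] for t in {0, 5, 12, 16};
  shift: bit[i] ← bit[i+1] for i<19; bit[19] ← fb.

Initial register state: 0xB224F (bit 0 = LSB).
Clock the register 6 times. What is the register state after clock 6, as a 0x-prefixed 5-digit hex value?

reg_0 = 0xB224F
clock 1: out=1, reg = 0x59127
clock 2: out=1, reg = 0x2C893
clock 3: out=1, reg = 0x96449
clock 4: out=1, reg = 0x4B224
clock 5: out=0, reg = 0x25912
clock 6: out=0, reg = 0x92C89

0x92C89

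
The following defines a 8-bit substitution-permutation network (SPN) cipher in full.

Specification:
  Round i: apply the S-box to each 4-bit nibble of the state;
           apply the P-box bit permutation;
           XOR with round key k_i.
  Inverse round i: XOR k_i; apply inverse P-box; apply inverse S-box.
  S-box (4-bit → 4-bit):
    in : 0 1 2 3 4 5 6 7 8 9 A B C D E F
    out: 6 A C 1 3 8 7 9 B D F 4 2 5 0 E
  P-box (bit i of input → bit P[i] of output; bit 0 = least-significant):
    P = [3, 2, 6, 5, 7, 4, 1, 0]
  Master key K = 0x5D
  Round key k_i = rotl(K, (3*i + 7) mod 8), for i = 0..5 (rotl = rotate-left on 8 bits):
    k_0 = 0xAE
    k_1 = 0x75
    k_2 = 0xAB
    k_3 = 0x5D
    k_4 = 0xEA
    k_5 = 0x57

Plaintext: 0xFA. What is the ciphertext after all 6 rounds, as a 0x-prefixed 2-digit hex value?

0x6D

s_0 = plaintext = 0xFA
s_1 = Round(s_0, k_0) = 0xD1
s_2 = Round(s_1, k_1) = 0xD3
s_3 = Round(s_2, k_2) = 0x21
s_4 = Round(s_3, k_3) = 0x7A
s_5 = Round(s_4, k_4) = 0x07
s_6 = Round(s_5, k_5) = 0x6D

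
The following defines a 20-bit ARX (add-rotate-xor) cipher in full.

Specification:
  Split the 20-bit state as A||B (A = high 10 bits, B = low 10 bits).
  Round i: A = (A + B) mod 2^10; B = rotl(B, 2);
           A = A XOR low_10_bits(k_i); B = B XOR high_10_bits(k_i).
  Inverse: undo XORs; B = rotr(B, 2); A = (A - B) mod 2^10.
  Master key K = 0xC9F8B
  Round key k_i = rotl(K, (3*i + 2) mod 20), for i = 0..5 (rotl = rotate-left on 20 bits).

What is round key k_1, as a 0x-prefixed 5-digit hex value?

0x3F179

K = 0xC9F8B
k_0 = rotl(K, (3*0+2) mod 20) = rotl(K, 2) = 0x27E2F
k_1 = rotl(K, (3*1+2) mod 20) = rotl(K, 5) = 0x3F179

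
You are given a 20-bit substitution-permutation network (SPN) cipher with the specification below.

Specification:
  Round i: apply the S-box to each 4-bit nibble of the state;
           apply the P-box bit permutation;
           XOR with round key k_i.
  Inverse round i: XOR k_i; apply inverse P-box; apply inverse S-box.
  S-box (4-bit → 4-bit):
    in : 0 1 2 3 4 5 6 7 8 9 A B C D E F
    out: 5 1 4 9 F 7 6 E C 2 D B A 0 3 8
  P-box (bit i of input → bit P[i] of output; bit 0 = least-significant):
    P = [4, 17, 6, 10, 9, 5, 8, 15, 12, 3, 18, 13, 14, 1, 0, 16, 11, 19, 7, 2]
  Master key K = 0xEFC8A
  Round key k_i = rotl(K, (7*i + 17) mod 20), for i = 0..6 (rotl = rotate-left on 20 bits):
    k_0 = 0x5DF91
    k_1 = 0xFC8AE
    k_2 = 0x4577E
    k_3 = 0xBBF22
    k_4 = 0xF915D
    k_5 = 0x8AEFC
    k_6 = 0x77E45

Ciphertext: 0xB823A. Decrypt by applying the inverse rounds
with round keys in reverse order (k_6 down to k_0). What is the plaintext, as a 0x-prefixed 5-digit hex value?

s_0 = ciphertext = 0xB823A
s_1 = InvRound(s_0, k_6) = 0xB54CA
s_2 = InvRound(s_1, k_5) = 0x3B3BE
s_3 = InvRound(s_2, k_4) = 0x668E2
s_4 = InvRound(s_3, k_3) = 0x630A8
s_5 = InvRound(s_4, k_2) = 0x8EF04
s_6 = InvRound(s_5, k_1) = 0x2C75C
s_7 = InvRound(s_6, k_0) = 0xA85D6

0xA85D6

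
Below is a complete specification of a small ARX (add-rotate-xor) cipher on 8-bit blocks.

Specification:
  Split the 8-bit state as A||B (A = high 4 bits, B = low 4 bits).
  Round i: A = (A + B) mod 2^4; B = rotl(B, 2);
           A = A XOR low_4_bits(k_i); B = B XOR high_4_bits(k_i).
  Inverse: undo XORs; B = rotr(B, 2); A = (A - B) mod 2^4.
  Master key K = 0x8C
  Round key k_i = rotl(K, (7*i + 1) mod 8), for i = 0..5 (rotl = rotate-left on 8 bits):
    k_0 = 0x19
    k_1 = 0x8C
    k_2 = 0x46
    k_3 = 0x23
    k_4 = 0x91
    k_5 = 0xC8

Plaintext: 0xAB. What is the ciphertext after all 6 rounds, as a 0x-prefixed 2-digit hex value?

s_0 = plaintext = 0xAB
s_1 = Round(s_0, k_0) = 0xCF
s_2 = Round(s_1, k_1) = 0x77
s_3 = Round(s_2, k_2) = 0x89
s_4 = Round(s_3, k_3) = 0x24
s_5 = Round(s_4, k_4) = 0x78
s_6 = Round(s_5, k_5) = 0x7E

0x7E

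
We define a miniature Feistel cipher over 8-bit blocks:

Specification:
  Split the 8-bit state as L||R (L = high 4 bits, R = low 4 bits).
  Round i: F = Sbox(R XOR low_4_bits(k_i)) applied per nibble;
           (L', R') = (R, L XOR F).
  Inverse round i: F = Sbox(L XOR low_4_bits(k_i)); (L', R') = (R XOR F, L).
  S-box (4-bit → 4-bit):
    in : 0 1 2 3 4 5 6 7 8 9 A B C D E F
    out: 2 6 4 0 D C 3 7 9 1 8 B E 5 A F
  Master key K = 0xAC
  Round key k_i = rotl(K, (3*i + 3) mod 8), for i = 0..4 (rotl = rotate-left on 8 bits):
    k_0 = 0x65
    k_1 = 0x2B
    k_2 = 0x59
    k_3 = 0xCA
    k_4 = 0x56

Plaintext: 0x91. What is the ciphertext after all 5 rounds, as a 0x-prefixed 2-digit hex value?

0xF2

s_0 = plaintext = 0x91
s_1 = Round(s_0, k_0) = 0x14
s_2 = Round(s_1, k_1) = 0x4E
s_3 = Round(s_2, k_2) = 0xE3
s_4 = Round(s_3, k_3) = 0x3F
s_5 = Round(s_4, k_4) = 0xF2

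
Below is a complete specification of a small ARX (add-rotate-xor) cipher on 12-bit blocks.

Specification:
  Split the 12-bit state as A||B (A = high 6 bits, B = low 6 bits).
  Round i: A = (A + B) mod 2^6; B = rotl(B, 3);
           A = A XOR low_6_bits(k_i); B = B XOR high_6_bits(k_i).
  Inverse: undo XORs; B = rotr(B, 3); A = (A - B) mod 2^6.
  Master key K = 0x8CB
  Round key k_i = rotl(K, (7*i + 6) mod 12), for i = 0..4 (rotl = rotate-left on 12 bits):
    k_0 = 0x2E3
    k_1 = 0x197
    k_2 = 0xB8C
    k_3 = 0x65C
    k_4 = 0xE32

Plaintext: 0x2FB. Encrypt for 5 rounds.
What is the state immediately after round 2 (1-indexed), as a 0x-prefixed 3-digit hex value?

0xBA4

s_0 = plaintext = 0x2FB
s_1 = Round(s_0, k_0) = 0x954
s_2 = Round(s_1, k_1) = 0xBA4
s_3 = Round(s_2, k_2) = 0x78A
s_4 = Round(s_3, k_3) = 0xD08
s_5 = Round(s_4, k_4) = 0x3B9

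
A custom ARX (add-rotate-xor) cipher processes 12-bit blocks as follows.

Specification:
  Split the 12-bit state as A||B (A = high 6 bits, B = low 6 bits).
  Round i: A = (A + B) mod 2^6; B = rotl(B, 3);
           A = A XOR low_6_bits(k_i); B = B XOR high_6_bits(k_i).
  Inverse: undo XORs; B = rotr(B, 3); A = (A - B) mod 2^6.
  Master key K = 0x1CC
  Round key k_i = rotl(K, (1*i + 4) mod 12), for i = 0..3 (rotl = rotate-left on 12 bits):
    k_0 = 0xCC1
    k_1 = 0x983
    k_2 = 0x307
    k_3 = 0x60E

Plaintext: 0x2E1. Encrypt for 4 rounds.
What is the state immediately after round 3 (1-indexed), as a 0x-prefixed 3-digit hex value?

s_0 = plaintext = 0x2E1
s_1 = Round(s_0, k_0) = 0xB7F
s_2 = Round(s_1, k_1) = 0xBD9
s_3 = Round(s_2, k_2) = 0x3C7
s_4 = Round(s_3, k_3) = 0x620

0x3C7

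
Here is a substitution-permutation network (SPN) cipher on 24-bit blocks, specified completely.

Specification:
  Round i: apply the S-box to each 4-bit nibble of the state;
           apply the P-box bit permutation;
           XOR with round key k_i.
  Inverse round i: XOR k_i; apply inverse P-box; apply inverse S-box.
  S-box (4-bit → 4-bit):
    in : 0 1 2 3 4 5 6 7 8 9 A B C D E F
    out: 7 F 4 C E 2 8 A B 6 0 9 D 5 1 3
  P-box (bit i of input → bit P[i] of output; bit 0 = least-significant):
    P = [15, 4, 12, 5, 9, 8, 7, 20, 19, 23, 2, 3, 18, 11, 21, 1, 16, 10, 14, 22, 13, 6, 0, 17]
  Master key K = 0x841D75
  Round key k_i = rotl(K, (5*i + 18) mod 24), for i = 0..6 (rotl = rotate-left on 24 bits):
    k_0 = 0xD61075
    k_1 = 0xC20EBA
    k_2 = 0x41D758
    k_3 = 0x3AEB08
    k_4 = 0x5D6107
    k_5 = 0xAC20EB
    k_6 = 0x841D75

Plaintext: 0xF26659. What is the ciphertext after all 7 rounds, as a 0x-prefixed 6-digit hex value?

0x77C99B

s_0 = plaintext = 0xF26659
s_1 = Round(s_0, k_0) = 0xD6612F
s_2 = Round(s_1, k_1) = 0x0AAE25
s_3 = Round(s_2, k_2) = 0x49F789
s_4 = Round(s_3, k_3) = 0xACB451
s_5 = Round(s_4, k_4) = 0x98B039
s_6 = Round(s_5, k_5) = 0x71343C
s_7 = Round(s_6, k_6) = 0x77C99B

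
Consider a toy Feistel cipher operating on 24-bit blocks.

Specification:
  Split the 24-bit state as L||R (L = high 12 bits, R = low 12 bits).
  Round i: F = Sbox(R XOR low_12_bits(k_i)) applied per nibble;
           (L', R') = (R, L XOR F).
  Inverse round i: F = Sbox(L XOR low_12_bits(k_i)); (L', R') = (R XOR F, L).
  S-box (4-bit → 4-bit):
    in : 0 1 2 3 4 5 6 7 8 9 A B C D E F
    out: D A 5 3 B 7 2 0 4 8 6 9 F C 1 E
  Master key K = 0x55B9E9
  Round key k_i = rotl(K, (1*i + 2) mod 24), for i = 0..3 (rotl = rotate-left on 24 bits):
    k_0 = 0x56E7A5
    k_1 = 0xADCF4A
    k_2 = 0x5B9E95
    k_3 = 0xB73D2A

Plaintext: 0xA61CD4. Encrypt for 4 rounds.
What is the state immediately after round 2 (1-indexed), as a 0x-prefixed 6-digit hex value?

s_0 = plaintext = 0xA61CD4
s_1 = Round(s_0, k_0) = 0xCD436B
s_2 = Round(s_1, k_1) = 0x36B38E
s_3 = Round(s_2, k_2) = 0x38EFC2
s_4 = Round(s_3, k_3) = 0xFC269A

0x36B38E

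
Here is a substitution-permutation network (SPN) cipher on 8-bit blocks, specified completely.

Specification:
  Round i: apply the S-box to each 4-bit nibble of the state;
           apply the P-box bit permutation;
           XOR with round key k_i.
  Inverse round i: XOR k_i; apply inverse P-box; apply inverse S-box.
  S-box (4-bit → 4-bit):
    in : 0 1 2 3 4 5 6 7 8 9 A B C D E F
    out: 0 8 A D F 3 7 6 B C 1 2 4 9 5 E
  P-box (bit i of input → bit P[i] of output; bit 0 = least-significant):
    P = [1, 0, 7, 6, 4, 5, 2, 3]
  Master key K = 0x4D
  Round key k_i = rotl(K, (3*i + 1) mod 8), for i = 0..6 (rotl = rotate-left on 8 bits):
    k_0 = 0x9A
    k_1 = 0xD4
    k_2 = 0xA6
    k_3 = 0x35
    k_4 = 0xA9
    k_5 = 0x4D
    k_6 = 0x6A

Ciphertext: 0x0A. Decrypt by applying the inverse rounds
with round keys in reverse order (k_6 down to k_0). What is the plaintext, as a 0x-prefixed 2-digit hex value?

0x76

s_0 = ciphertext = 0x0A
s_1 = InvRound(s_0, k_6) = 0xB1
s_2 = InvRound(s_1, k_5) = 0x49
s_3 = InvRound(s_2, k_4) = 0xB9
s_4 = InvRound(s_3, k_3) = 0x9C
s_5 = InvRound(s_4, k_2) = 0x8A
s_6 = InvRound(s_5, k_1) = 0x3D
s_7 = InvRound(s_6, k_0) = 0x76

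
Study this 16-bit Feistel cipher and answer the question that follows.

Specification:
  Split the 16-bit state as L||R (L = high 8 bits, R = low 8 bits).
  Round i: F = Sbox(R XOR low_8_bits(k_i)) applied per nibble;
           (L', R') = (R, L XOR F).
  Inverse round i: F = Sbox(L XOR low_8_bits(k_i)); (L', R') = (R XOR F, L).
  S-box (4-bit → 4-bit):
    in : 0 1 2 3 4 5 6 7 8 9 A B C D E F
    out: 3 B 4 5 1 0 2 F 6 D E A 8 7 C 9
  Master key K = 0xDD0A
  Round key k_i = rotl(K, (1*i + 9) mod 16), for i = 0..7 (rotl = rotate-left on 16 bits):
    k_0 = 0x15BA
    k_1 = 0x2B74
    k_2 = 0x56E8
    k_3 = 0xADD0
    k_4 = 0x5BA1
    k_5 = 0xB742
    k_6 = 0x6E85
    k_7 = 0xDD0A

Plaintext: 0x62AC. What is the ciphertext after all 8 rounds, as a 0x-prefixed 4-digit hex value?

0x7222

s_0 = plaintext = 0x62AC
s_1 = Round(s_0, k_0) = 0xACD0
s_2 = Round(s_1, k_1) = 0xD04D
s_3 = Round(s_2, k_2) = 0x4D30
s_4 = Round(s_3, k_3) = 0x308E
s_5 = Round(s_4, k_4) = 0x8E79
s_6 = Round(s_5, k_5) = 0x79D4
s_7 = Round(s_6, k_6) = 0xD472
s_8 = Round(s_7, k_7) = 0x7222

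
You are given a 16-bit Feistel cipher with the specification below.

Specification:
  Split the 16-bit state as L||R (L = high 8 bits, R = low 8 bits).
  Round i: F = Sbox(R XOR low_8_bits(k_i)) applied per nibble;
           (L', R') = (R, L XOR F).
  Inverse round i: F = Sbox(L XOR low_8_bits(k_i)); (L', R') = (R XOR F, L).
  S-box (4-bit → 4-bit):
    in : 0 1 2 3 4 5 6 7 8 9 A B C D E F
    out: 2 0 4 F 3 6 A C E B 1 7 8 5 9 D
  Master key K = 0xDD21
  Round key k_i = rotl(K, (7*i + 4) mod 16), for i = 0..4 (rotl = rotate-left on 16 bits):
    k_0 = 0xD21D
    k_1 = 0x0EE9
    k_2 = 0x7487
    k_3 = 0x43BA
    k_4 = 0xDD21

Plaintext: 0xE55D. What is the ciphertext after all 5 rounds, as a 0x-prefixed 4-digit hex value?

0xE018

s_0 = plaintext = 0xE55D
s_1 = Round(s_0, k_0) = 0x5DD7
s_2 = Round(s_1, k_1) = 0xD7A4
s_3 = Round(s_2, k_2) = 0xA498
s_4 = Round(s_3, k_3) = 0x98E0
s_5 = Round(s_4, k_4) = 0xE018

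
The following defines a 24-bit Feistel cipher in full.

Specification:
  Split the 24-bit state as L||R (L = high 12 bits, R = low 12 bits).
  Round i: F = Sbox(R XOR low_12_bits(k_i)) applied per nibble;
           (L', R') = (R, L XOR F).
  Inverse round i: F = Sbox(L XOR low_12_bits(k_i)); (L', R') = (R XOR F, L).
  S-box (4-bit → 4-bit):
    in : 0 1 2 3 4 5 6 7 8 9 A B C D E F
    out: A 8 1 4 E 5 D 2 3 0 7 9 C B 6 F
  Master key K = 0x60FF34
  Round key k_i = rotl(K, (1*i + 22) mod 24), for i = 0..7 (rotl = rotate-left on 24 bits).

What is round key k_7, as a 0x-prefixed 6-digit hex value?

K = 0x60FF34
k_0 = rotl(K, (1*0+22) mod 24) = rotl(K, 22) = 0x183FCD
k_1 = rotl(K, (1*1+22) mod 24) = rotl(K, 23) = 0x307F9A
k_2 = rotl(K, (1*2+22) mod 24) = rotl(K, 0) = 0x60FF34
k_3 = rotl(K, (1*3+22) mod 24) = rotl(K, 1) = 0xC1FE68
k_4 = rotl(K, (1*4+22) mod 24) = rotl(K, 2) = 0x83FCD1
k_5 = rotl(K, (1*5+22) mod 24) = rotl(K, 3) = 0x07F9A3
k_6 = rotl(K, (1*6+22) mod 24) = rotl(K, 4) = 0x0FF346
k_7 = rotl(K, (1*7+22) mod 24) = rotl(K, 5) = 0x1FE68C

0x1FE68C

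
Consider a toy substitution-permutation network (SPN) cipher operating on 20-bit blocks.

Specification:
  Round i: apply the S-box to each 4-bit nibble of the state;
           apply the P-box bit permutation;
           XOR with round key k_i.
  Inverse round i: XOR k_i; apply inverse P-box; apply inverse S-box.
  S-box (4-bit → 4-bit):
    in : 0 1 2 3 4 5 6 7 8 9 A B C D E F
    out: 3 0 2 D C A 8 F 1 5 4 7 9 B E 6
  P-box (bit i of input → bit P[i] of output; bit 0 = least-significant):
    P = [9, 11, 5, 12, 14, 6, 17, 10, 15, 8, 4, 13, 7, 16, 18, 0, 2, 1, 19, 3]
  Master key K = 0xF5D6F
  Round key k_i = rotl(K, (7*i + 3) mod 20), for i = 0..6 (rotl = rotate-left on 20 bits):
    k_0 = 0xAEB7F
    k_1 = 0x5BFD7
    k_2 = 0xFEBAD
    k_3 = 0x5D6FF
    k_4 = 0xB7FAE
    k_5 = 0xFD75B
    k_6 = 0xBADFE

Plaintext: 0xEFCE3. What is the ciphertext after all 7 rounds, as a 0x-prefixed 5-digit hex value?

s_0 = plaintext = 0xEFCE3
s_1 = Round(s_0, k_0) = 0x55D15
s_2 = Round(s_1, k_1) = 0x406DC
s_3 = Round(s_2, k_2) = 0x69D65
s_4 = Round(s_3, k_3) = 0x16B77
s_5 = Round(s_4, k_4) = 0x9A0DF
s_6 = Round(s_5, k_5) = 0x31A3F
s_7 = Round(s_6, k_6) = 0x1E1C2

0x1E1C2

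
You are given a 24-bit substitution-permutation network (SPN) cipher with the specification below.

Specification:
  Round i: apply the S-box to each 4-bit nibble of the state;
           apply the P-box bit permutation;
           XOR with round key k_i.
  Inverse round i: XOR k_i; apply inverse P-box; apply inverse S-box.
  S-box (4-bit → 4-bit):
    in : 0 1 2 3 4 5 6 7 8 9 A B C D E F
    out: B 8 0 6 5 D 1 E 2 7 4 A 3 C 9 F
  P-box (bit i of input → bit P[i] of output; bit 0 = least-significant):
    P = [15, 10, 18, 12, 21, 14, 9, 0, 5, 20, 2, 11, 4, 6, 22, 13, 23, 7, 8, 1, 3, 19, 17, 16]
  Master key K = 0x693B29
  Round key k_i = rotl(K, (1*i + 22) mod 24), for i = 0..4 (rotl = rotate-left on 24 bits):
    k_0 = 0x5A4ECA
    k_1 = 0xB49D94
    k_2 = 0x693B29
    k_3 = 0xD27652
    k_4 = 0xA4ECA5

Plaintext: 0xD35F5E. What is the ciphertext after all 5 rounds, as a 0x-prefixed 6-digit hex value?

s_0 = plaintext = 0xD35F5E
s_1 = Round(s_0, k_0) = 0x29F57F
s_2 = Round(s_1, k_1) = 0x706261
s_3 = Round(s_2, k_2) = 0xC22BBB
s_4 = Round(s_3, k_3) = 0xCA2A5B
s_5 = Round(s_4, k_4) = 0x8CFBA8

0x8CFBA8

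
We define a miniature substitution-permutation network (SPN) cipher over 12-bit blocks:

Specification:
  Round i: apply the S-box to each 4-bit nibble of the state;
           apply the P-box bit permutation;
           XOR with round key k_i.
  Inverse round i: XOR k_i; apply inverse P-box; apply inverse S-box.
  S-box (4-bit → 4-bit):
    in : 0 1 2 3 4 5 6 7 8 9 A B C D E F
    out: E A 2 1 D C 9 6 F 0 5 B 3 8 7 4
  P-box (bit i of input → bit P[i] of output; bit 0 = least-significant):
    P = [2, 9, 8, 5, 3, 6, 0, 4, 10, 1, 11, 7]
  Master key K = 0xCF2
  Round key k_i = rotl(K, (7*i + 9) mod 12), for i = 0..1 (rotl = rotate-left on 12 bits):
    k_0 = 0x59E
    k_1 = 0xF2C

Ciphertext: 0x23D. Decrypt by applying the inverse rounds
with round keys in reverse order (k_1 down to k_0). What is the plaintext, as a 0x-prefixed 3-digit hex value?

s_0 = ciphertext = 0x23D
s_1 = InvRound(s_0, k_1) = 0xA5F
s_2 = InvRound(s_1, k_0) = 0x477

0x477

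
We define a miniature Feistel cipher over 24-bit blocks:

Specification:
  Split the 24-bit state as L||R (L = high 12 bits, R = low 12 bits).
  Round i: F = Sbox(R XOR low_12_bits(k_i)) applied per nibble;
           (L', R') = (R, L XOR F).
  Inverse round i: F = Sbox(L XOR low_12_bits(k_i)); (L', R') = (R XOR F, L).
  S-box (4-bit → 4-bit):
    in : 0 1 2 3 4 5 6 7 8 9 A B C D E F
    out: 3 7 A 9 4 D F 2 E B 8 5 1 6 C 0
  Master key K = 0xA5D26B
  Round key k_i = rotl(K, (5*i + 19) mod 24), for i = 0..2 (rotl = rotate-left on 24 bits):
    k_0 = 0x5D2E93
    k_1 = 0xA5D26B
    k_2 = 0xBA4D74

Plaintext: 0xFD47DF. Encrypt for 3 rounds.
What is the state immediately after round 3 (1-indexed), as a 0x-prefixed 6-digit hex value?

s_0 = plaintext = 0xFD47DF
s_1 = Round(s_0, k_0) = 0x7DF495
s_2 = Round(s_1, k_1) = 0x4958D3
s_3 = Round(s_2, k_2) = 0x8D3917

0x8D3917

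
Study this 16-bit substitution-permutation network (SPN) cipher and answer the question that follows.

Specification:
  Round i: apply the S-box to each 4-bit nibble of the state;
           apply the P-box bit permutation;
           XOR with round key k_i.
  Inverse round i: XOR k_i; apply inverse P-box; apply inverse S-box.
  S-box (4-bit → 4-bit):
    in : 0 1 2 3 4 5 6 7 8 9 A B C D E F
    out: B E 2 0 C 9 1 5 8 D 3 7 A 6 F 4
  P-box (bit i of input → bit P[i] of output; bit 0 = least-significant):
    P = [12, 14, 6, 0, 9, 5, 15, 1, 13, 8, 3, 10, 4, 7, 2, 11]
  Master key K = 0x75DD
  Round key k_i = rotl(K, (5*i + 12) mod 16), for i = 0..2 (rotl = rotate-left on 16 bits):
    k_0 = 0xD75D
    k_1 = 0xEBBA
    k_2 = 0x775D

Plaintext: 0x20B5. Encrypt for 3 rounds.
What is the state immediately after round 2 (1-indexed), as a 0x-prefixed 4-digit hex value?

s_0 = plaintext = 0x20B5
s_1 = Round(s_0, k_0) = 0x60FC
s_2 = Round(s_1, k_1) = 0x0EAB
s_3 = Round(s_2, k_2) = 0x08A5

0x0EAB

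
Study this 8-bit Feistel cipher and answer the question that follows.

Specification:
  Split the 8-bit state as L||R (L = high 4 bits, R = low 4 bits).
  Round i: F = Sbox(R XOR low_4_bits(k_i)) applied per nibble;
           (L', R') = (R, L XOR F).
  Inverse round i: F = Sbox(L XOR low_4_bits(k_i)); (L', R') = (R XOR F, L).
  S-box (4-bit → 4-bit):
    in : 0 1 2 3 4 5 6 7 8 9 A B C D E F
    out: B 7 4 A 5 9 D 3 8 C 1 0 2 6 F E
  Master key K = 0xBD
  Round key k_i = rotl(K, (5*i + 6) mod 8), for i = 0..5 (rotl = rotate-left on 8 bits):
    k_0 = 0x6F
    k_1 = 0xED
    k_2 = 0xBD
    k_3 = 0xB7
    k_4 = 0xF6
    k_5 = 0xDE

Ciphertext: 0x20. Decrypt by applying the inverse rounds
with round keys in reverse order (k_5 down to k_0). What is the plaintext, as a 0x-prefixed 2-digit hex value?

0xA7

s_0 = ciphertext = 0x20
s_1 = InvRound(s_0, k_5) = 0x22
s_2 = InvRound(s_1, k_4) = 0x72
s_3 = InvRound(s_2, k_3) = 0x97
s_4 = InvRound(s_3, k_2) = 0x29
s_5 = InvRound(s_4, k_1) = 0x72
s_6 = InvRound(s_5, k_0) = 0xA7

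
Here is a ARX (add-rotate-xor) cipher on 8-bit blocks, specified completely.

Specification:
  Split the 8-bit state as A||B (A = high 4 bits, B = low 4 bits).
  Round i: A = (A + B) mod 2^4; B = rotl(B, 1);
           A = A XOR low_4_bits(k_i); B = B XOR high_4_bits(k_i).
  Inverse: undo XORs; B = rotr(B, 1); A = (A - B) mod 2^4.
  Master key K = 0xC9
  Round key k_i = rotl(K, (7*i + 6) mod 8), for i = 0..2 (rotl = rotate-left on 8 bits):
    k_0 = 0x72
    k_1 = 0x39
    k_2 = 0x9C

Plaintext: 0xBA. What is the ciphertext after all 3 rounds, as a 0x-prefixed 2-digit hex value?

s_0 = plaintext = 0xBA
s_1 = Round(s_0, k_0) = 0x72
s_2 = Round(s_1, k_1) = 0x07
s_3 = Round(s_2, k_2) = 0xB7

0xB7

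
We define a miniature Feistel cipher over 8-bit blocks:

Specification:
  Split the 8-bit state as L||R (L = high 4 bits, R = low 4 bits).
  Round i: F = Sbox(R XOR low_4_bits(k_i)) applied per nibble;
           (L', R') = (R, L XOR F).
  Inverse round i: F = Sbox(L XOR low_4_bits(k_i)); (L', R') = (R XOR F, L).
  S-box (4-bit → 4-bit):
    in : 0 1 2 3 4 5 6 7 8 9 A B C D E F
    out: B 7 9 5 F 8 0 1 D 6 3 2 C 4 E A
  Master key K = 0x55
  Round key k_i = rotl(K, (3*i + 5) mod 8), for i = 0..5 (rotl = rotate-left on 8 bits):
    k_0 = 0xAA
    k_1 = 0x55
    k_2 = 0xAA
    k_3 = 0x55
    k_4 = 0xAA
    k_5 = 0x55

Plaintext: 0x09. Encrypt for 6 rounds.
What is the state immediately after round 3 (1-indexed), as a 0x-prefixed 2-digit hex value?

0x28

s_0 = plaintext = 0x09
s_1 = Round(s_0, k_0) = 0x95
s_2 = Round(s_1, k_1) = 0x52
s_3 = Round(s_2, k_2) = 0x28
s_4 = Round(s_3, k_3) = 0x86
s_5 = Round(s_4, k_4) = 0x64
s_6 = Round(s_5, k_5) = 0x41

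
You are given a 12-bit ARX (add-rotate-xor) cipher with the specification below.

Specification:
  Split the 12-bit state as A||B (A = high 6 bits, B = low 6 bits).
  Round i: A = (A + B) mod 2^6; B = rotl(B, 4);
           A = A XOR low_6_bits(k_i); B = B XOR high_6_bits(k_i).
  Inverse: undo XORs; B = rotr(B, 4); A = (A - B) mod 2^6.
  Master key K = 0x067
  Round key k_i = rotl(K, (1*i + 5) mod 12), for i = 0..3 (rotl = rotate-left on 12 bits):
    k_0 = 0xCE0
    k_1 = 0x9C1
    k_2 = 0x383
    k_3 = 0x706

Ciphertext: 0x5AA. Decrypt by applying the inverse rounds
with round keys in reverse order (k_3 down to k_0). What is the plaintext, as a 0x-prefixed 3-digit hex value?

0x4A3

s_0 = ciphertext = 0x5AA
s_1 = InvRound(s_0, k_3) = 0xD5B
s_2 = InvRound(s_1, k_2) = 0x855
s_3 = InvRound(s_2, k_1) = 0x54B
s_4 = InvRound(s_3, k_0) = 0x4A3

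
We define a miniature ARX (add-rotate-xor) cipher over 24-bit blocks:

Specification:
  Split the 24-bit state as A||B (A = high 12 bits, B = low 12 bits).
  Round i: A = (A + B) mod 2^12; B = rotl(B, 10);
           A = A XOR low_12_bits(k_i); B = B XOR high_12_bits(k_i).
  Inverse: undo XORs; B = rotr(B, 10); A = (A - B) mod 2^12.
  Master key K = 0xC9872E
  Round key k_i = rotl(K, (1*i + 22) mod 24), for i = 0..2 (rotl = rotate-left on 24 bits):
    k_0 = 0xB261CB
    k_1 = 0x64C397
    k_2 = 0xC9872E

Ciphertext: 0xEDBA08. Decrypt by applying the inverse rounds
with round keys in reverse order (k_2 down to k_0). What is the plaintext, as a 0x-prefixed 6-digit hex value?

s_0 = ciphertext = 0xEDBA08
s_1 = InvRound(s_0, k_2) = 0xFB4A41
s_2 = InvRound(s_1, k_1) = 0xBEC037
s_3 = InvRound(s_2, k_0) = 0xDE1C46

0xDE1C46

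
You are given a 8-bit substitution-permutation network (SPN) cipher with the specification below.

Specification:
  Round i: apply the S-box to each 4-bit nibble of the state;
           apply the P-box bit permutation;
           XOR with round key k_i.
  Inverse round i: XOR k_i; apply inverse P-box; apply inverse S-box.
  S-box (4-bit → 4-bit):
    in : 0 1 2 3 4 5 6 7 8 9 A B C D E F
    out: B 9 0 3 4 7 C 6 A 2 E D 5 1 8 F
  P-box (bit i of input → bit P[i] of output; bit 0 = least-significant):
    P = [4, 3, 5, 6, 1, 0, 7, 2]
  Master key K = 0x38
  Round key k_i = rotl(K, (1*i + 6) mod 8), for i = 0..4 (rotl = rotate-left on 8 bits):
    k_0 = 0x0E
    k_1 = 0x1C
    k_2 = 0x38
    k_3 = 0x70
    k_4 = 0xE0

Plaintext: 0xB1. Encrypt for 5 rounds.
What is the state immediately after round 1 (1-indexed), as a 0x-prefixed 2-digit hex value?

s_0 = plaintext = 0xB1
s_1 = Round(s_0, k_0) = 0xD8
s_2 = Round(s_1, k_1) = 0x56
s_3 = Round(s_2, k_2) = 0xDB
s_4 = Round(s_3, k_3) = 0x02
s_5 = Round(s_4, k_4) = 0xE7

0xD8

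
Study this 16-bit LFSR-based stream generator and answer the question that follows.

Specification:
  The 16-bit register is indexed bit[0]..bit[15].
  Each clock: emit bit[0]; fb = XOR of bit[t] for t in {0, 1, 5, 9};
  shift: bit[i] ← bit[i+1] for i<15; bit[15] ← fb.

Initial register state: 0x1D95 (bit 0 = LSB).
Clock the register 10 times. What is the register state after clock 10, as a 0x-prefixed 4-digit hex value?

reg_0 = 0x1D95
clock 1: out=1, reg = 0x8ECA
clock 2: out=0, reg = 0x4765
clock 3: out=1, reg = 0xA3B2
clock 4: out=0, reg = 0xD1D9
clock 5: out=1, reg = 0xE8EC
clock 6: out=0, reg = 0xF476
clock 7: out=0, reg = 0x7A3B
clock 8: out=1, reg = 0x3D1D
clock 9: out=1, reg = 0x9E8E
clock 10: out=0, reg = 0x4F47

0x4F47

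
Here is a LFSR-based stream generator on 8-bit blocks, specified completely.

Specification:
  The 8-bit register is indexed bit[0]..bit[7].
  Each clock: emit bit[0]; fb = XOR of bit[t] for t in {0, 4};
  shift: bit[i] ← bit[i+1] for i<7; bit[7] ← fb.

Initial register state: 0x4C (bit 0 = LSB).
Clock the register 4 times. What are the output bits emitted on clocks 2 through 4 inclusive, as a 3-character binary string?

reg_0 = 0x4C
clock 1: out=0, reg = 0x26
clock 2: out=0, reg = 0x13
clock 3: out=1, reg = 0x09
clock 4: out=1, reg = 0x84

011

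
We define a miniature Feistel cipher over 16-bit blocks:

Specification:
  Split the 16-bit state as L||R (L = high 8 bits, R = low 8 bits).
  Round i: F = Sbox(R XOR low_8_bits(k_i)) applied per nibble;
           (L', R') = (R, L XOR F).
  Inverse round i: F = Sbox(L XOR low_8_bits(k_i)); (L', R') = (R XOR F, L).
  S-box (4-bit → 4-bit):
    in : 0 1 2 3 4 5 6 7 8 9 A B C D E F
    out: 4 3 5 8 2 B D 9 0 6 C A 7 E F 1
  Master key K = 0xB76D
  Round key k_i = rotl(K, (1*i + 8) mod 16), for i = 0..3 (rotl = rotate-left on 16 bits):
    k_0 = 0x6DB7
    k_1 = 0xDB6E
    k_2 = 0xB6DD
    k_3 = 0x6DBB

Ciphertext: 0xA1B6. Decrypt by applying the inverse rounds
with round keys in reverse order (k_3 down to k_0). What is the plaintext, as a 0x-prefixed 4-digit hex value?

s_0 = ciphertext = 0xA1B6
s_1 = InvRound(s_0, k_3) = 0x8AA1
s_2 = InvRound(s_1, k_2) = 0x188A
s_3 = InvRound(s_2, k_1) = 0x1718
s_4 = InvRound(s_3, k_0) = 0xDC17

0xDC17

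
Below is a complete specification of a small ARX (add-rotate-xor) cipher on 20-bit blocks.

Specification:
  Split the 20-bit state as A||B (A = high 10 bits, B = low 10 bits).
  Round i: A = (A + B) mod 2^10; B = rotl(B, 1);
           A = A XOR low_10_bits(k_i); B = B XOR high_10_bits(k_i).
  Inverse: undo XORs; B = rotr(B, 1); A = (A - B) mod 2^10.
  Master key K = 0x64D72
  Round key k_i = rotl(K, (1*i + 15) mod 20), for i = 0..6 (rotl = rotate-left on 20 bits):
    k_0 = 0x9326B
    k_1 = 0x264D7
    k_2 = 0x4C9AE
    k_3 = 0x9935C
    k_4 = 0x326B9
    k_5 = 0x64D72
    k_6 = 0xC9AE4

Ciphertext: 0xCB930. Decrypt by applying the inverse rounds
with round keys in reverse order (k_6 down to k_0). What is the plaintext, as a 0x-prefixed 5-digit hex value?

s_0 = ciphertext = 0xCB930
s_1 = InvRound(s_0, k_6) = 0x2FD0B
s_2 = InvRound(s_1, k_5) = 0x6044C
s_3 = InvRound(s_2, k_4) = 0x3DA42
s_4 = InvRound(s_3, k_3) = 0xE5C13
s_5 = InvRound(s_4, k_2) = 0xEA690
s_6 = InvRound(s_5, k_1) = 0x1EB04
s_7 = InvRound(s_6, k_0) = 0x5B4A4

0x5B4A4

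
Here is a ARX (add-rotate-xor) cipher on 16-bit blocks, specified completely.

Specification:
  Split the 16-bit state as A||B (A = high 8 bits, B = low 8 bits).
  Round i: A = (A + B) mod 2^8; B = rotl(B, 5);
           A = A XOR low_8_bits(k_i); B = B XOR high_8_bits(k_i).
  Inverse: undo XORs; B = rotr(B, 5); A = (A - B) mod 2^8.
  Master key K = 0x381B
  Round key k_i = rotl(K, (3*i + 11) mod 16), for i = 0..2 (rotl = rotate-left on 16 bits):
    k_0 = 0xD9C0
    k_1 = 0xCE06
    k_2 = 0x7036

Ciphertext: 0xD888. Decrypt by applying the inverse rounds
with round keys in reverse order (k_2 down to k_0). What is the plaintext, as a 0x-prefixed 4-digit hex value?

s_0 = ciphertext = 0xD888
s_1 = InvRound(s_0, k_2) = 0x27C7
s_2 = InvRound(s_1, k_1) = 0xD948
s_3 = InvRound(s_2, k_0) = 0x8D8C

0x8D8C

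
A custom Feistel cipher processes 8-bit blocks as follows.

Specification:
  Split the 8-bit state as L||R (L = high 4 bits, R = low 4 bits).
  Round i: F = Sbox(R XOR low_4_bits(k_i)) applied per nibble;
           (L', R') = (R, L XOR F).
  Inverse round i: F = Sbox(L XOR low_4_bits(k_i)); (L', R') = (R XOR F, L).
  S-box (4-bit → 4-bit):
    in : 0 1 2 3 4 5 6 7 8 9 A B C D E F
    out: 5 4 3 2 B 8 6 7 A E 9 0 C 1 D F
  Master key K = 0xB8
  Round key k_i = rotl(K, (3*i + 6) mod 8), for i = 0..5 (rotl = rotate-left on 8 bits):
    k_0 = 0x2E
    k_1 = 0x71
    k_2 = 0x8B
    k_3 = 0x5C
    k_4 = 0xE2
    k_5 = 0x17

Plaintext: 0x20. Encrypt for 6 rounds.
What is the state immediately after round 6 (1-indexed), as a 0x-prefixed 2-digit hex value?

0xEB

s_0 = plaintext = 0x20
s_1 = Round(s_0, k_0) = 0x0F
s_2 = Round(s_1, k_1) = 0xFD
s_3 = Round(s_2, k_2) = 0xD9
s_4 = Round(s_3, k_3) = 0x95
s_5 = Round(s_4, k_4) = 0x5E
s_6 = Round(s_5, k_5) = 0xEB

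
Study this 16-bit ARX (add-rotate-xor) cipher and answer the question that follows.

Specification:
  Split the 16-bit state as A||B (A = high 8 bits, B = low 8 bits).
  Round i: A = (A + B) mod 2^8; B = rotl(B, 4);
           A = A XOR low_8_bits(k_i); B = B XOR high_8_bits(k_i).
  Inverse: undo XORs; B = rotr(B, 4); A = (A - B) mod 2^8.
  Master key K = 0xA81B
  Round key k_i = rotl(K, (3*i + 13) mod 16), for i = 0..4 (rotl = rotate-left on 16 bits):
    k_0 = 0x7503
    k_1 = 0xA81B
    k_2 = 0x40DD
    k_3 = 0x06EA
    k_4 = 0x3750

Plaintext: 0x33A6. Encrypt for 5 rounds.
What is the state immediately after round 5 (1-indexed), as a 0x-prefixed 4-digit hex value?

s_0 = plaintext = 0x33A6
s_1 = Round(s_0, k_0) = 0xDA1F
s_2 = Round(s_1, k_1) = 0xE259
s_3 = Round(s_2, k_2) = 0xE6D5
s_4 = Round(s_3, k_3) = 0x515B
s_5 = Round(s_4, k_4) = 0xFC82

0xFC82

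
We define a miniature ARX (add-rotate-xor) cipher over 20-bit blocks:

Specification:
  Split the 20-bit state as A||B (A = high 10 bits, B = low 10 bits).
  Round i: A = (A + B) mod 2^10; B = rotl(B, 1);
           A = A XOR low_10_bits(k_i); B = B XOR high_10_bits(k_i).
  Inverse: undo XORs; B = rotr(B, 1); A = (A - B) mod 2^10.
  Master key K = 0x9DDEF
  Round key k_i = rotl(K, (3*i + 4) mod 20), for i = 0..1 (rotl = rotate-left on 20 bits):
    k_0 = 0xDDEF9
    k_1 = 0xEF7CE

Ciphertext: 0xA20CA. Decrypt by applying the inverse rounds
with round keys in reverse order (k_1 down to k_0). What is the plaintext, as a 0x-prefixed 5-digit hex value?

0xC3066

s_0 = ciphertext = 0xA20CA
s_1 = InvRound(s_0, k_1) = 0x62FBB
s_2 = InvRound(s_1, k_0) = 0xC3066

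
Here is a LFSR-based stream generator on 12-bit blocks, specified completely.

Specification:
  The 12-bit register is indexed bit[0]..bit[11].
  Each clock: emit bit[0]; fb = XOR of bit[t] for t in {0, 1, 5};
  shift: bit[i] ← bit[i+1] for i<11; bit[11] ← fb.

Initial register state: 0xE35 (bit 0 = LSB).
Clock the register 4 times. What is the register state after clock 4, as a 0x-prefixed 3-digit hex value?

0xEE3

reg_0 = 0xE35
clock 1: out=1, reg = 0x71A
clock 2: out=0, reg = 0xB8D
clock 3: out=1, reg = 0xDC6
clock 4: out=0, reg = 0xEE3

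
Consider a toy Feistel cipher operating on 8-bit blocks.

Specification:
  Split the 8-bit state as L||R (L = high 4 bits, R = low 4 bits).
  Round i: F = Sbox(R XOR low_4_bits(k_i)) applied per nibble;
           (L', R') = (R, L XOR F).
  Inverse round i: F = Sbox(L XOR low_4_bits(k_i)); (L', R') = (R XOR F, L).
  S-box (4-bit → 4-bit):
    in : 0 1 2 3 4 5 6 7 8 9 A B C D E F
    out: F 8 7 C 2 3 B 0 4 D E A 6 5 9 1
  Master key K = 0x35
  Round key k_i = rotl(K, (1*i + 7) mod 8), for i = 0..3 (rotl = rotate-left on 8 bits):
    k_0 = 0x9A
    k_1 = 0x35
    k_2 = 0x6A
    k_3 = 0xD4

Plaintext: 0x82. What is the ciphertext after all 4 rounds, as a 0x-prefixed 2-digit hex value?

s_0 = plaintext = 0x82
s_1 = Round(s_0, k_0) = 0x2C
s_2 = Round(s_1, k_1) = 0xCF
s_3 = Round(s_2, k_2) = 0xFF
s_4 = Round(s_3, k_3) = 0xF5

0xF5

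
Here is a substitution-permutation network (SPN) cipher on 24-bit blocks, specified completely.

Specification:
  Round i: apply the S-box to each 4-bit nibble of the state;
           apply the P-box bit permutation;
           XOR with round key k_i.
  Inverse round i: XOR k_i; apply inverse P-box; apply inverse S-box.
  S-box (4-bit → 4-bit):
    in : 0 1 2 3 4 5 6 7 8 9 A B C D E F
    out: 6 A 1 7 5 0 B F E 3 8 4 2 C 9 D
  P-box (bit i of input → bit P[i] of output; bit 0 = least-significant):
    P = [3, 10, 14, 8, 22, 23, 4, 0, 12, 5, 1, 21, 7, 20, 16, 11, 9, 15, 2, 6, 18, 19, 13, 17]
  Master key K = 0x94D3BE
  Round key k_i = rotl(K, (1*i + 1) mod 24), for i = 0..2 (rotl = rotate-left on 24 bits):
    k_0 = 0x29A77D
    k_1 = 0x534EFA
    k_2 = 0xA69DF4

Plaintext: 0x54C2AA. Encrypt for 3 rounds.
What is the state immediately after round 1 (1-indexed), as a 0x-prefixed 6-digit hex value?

0x39B478

s_0 = plaintext = 0x54C2AA
s_1 = Round(s_0, k_0) = 0x39B478
s_2 = Round(s_1, k_1) = 0x9EB9E9
s_3 = Round(s_2, k_2) = 0xEB8B9D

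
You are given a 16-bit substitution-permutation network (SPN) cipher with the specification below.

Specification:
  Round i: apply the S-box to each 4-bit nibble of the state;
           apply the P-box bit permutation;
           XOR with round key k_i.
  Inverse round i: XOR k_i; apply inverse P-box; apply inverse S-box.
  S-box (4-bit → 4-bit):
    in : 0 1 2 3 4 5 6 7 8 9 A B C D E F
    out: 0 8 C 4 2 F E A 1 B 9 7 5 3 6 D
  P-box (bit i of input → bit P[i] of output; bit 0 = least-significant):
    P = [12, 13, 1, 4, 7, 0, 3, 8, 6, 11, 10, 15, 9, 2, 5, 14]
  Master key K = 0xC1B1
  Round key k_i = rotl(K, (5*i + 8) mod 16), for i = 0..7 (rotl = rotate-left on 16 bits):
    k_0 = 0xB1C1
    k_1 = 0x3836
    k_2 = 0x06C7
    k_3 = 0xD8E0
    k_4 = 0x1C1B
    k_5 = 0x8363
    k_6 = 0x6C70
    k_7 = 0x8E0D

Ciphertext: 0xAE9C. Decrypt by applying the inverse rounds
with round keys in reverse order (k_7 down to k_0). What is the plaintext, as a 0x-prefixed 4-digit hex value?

0xD272

s_0 = ciphertext = 0xAE9C
s_1 = InvRound(s_0, k_7) = 0x00D7
s_2 = InvRound(s_1, k_6) = 0x6EDE
s_3 = InvRound(s_2, k_5) = 0x6657
s_4 = InvRound(s_3, k_4) = 0x9D3D
s_5 = InvRound(s_4, k_3) = 0x7C51
s_6 = InvRound(s_5, k_2) = 0x9485
s_7 = InvRound(s_6, k_1) = 0x36D6
s_8 = InvRound(s_7, k_0) = 0xD272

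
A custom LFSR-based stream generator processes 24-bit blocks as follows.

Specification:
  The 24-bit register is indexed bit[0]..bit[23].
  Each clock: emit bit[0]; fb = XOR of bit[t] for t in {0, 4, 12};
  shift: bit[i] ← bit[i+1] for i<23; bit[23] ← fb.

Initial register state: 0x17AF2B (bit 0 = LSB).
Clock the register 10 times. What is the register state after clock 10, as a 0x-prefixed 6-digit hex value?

reg_0 = 0x17AF2B
clock 1: out=1, reg = 0x8BD795
clock 2: out=1, reg = 0xC5EBCA
clock 3: out=0, reg = 0x62F5E5
clock 4: out=1, reg = 0x317AF2
clock 5: out=0, reg = 0x18BD79
clock 6: out=1, reg = 0x8C5EBC
clock 7: out=0, reg = 0x462F5E
clock 8: out=0, reg = 0xA317AF
clock 9: out=1, reg = 0x518BD7
clock 10: out=1, reg = 0x28C5EB

0x28C5EB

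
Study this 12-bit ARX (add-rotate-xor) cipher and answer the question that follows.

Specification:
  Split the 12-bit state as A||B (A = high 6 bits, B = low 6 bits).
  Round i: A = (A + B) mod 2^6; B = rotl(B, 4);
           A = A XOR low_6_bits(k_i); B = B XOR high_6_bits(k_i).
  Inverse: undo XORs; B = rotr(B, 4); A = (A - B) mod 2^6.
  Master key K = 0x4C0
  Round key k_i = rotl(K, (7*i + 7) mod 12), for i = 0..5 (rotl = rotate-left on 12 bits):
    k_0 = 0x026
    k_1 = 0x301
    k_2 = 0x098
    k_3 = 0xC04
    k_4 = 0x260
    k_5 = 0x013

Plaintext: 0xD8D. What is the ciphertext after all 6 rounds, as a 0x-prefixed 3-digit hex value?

s_0 = plaintext = 0xD8D
s_1 = Round(s_0, k_0) = 0x953
s_2 = Round(s_1, k_1) = 0xE78
s_3 = Round(s_2, k_2) = 0xA4C
s_4 = Round(s_3, k_3) = 0xC73
s_5 = Round(s_4, k_4) = 0x135
s_6 = Round(s_5, k_5) = 0xA9D

0xA9D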